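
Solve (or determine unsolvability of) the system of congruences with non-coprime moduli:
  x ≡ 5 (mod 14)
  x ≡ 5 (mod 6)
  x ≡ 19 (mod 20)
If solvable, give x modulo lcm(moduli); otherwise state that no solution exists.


Moduli 14, 6, 20 are not pairwise coprime, so CRT works modulo lcm(m_i) when all pairwise compatibility conditions hold.
Pairwise compatibility: gcd(m_i, m_j) must divide a_i - a_j for every pair.
Merge one congruence at a time:
  Start: x ≡ 5 (mod 14).
  Combine with x ≡ 5 (mod 6): gcd(14, 6) = 2; 5 - 5 = 0, which IS divisible by 2, so compatible.
    Write x = 5 + 14·t and substitute into x ≡ 5 (mod 6): 14·t ≡ 5 − 5 = 0 (mod 6).
    Divide the congruence (and modulus) by g = 2: 7·t ≡ 0 (mod 3).
    Reduce coefficients mod 3: 1·t ≡ 0 (mod 3).
    So t ≡ 0 (mod 3).
    Then x = 5 + 14·0 = 5, valid modulo lcm(14, 6) = 42: x ≡ 5 (mod 42).
  Combine with x ≡ 19 (mod 20): gcd(42, 20) = 2; 19 - 5 = 14, which IS divisible by 2, so compatible.
    Write x = 5 + 42·t and substitute into x ≡ 19 (mod 20): 42·t ≡ 19 − 5 = 14 (mod 20).
    Divide the congruence (and modulus) by g = 2: 21·t ≡ 7 (mod 10).
    Reduce coefficients mod 10: 1·t ≡ 7 (mod 10).
    So t ≡ 7 (mod 10).
    Then x = 5 + 42·7 = 299, valid modulo lcm(42, 20) = 420: x ≡ 299 (mod 420).
Verify: 299 mod 14 = 5, 299 mod 6 = 5, 299 mod 20 = 19.

x ≡ 299 (mod 420).


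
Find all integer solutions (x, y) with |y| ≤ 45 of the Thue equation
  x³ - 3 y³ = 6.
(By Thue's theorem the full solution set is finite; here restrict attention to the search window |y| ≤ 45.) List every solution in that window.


The equation is x³ - 3y³ = 6. For fixed y, x³ = 3·y³ + 6, so a solution requires the RHS to be a perfect cube.
Strategy: iterate y from -45 to 45, compute RHS = 3·y³ + 6, and check whether it is a (positive or negative) perfect cube.
Check small values of y:
  y = 0: RHS = 6 is not a perfect cube.
  y = 1: RHS = 9 is not a perfect cube.
  y = -1: RHS = 3 is not a perfect cube.
  y = 2: RHS = 30 is not a perfect cube.
  y = -2: RHS = -18 is not a perfect cube.
  y = 3: RHS = 87 is not a perfect cube.
  y = -3: RHS = -75 is not a perfect cube.
Continuing the search up to |y| = 45 finds no solutions either.
No (x, y) in the scanned range satisfies the equation.

No integer solutions with |y| ≤ 45.


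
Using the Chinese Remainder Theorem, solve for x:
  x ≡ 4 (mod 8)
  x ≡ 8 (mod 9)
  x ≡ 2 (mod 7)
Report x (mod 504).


Moduli 8, 9, 7 are pairwise coprime; by CRT there is a unique solution modulo M = 8 · 9 · 7 = 504.
Solve pairwise, accumulating the modulus:
  Start with x ≡ 4 (mod 8).
  Combine with x ≡ 8 (mod 9): since gcd(8, 9) = 1, we get a unique residue mod 72.
    Write x = 4 + 8·t and substitute into x ≡ 8 (mod 9): 8·t ≡ 8 − 4 = 4 (mod 9).
    The inverse of 8 mod 9 is 8 (since 8·8 = 64 = 7·9 + 1), so t ≡ 8·4 = 32 ≡ 5 (mod 9).
    Then x = 4 + 8·5 = 44, valid modulo lcm(8, 9) = 72: x ≡ 44 (mod 72).
  Combine with x ≡ 2 (mod 7): since gcd(72, 7) = 1, we get a unique residue mod 504.
    Write x = 44 + 72·t and substitute into x ≡ 2 (mod 7): 72·t ≡ 2 − 44 = -42 (mod 7).
    Reduce coefficients mod 7: 2·t ≡ 0 (mod 7).
    The inverse of 2 mod 7 is 4 (since 2·4 = 8 = 1·7 + 1), so t ≡ 4·0 = 0 ≡ 0 (mod 7).
    Then x = 44 + 72·0 = 44, valid modulo lcm(72, 7) = 504: x ≡ 44 (mod 504).
Verify: 44 mod 8 = 4 ✓, 44 mod 9 = 8 ✓, 44 mod 7 = 2 ✓.

x ≡ 44 (mod 504).


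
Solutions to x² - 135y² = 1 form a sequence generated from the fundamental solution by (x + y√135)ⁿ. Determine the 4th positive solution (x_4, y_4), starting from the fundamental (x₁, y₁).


Step 1: Find the fundamental solution (x₁, y₁) of x² - 135y² = 1.
  Expand √135 as a continued fraction. a₀ = ⌊√135⌋ = 11; iterate m_{k+1} = d_k·a_k − m_k, d_{k+1} = (135 − m_{k+1}²)/d_k, a_{k+1} = ⌊(a₀ + m_{k+1})/d_{k+1}⌋ (starting m₀ = 0, d₀ = 1), with convergents p_k = a_k·p_{k-1} + p_{k-2}, q_k = a_k·q_{k-1} + q_{k-2} (p₋₁ = 1, q₋₁ = 0):
  k = 0: a₀ = 11; p₀/q₀ = 11/1; p₀² − 135·q₀² = 121 − 135 = -14.
  k = 1: m = 11, d = 14, a = ⌊(11 + 11)/14⌋ = 1; p/q = (1·11 + 1)/(1·1 + 0) = 12/1; p² − 135·q² = 144 − 135 = 9.
  k = 2: m = 3, d = 9, a = ⌊(11 + 3)/9⌋ = 1; p/q = (1·12 + 11)/(1·1 + 1) = 23/2; p² − 135·q² = 529 − 540 = -11.
  k = 3: m = 6, d = 11, a = ⌊(11 + 6)/11⌋ = 1; p/q = (1·23 + 12)/(1·2 + 1) = 35/3; p² − 135·q² = 1225 − 1215 = 10.
  k = 4: m = 5, d = 10, a = ⌊(11 + 5)/10⌋ = 1; p/q = (1·35 + 23)/(1·3 + 2) = 58/5; p² − 135·q² = 3364 − 3375 = -11.
  k = 5: m = 5, d = 11, a = ⌊(11 + 5)/11⌋ = 1; p/q = (1·58 + 35)/(1·5 + 3) = 93/8; p² − 135·q² = 8649 − 8640 = 9.
  k = 6: m = 6, d = 9, a = ⌊(11 + 6)/9⌋ = 1; p/q = (1·93 + 58)/(1·8 + 5) = 151/13; p² − 135·q² = 22801 − 22815 = -14.
  k = 7: m = 3, d = 14, a = ⌊(11 + 3)/14⌋ = 1; p/q = (1·151 + 93)/(1·13 + 8) = 244/21; p² − 135·q² = 59536 − 59535 = 1.
  The first convergent with p² − 135·q² = 1 gives the fundamental solution (x₁, y₁) = (244, 21).
Step 2: Apply the recurrence (x_{n+1}, y_{n+1}) = (x₁x_n + 135y₁y_n, x₁y_n + y₁x_n) repeatedly.
  From (x_1, y_1) = (244, 21): x_2 = 244·244 + 135·21·21 = 119071; y_2 = 244·21 + 21·244 = 10248.
  From (x_2, y_2) = (119071, 10248): x_3 = 244·119071 + 135·21·10248 = 58106404; y_3 = 244·10248 + 21·119071 = 5001003.
  From (x_3, y_3) = (58106404, 5001003): x_4 = 244·58106404 + 135·21·5001003 = 28355806081; y_4 = 244·5001003 + 21·58106404 = 2440479216.
Step 3: Verify x_4² - 135·y_4² = 804051738503276578561 - 804051738503276578560 = 1 (should be 1). ✓

(x_1, y_1) = (244, 21); (x_4, y_4) = (28355806081, 2440479216).


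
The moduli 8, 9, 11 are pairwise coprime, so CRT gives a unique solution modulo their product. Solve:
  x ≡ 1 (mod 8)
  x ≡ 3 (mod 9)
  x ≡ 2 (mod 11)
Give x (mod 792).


Moduli 8, 9, 11 are pairwise coprime; by CRT there is a unique solution modulo M = 8 · 9 · 11 = 792.
Solve pairwise, accumulating the modulus:
  Start with x ≡ 1 (mod 8).
  Combine with x ≡ 3 (mod 9): since gcd(8, 9) = 1, we get a unique residue mod 72.
    Write x = 1 + 8·t and substitute into x ≡ 3 (mod 9): 8·t ≡ 3 − 1 = 2 (mod 9).
    The inverse of 8 mod 9 is 8 (since 8·8 = 64 = 7·9 + 1), so t ≡ 8·2 = 16 ≡ 7 (mod 9).
    Then x = 1 + 8·7 = 57, valid modulo lcm(8, 9) = 72: x ≡ 57 (mod 72).
  Combine with x ≡ 2 (mod 11): since gcd(72, 11) = 1, we get a unique residue mod 792.
    Write x = 57 + 72·t and substitute into x ≡ 2 (mod 11): 72·t ≡ 2 − 57 = -55 (mod 11).
    Reduce coefficients mod 11: 6·t ≡ 0 (mod 11).
    The inverse of 6 mod 11 is 2 (since 6·2 = 12 = 1·11 + 1), so t ≡ 2·0 = 0 ≡ 0 (mod 11).
    Then x = 57 + 72·0 = 57, valid modulo lcm(72, 11) = 792: x ≡ 57 (mod 792).
Verify: 57 mod 8 = 1 ✓, 57 mod 9 = 3 ✓, 57 mod 11 = 2 ✓.

x ≡ 57 (mod 792).


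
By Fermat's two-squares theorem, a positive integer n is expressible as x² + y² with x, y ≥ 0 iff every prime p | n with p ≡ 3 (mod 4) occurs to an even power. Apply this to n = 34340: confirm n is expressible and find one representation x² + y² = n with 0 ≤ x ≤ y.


Step 1: Factor n = 34340 = 2^2 · 5 · 17 · 101.
Step 2: Check the mod-4 condition on each prime factor: 2 = 2 (special); 5 ≡ 1 (mod 4), exponent 1; 17 ≡ 1 (mod 4), exponent 1; 101 ≡ 1 (mod 4), exponent 1.
All primes ≡ 3 (mod 4) appear to even exponent (or don't appear), so by the two-squares theorem n IS expressible as a sum of two squares.
Step 3: Build a representation. Group n = k² · m with k = 2 and m = 5 · 17 · 101 = 8585 (a product of primes ≡ 1 (mod 4)); a representation of m scales to one of n via (k·x)² + (k·y)² = k²(x² + y²). Each prime p ≡ 1 (mod 4) is itself a sum of two squares; find a² by testing p − a² for a perfect square:
  5: 5 − 1² = 4 = 2² ⇒ 5 = 1² + 2².
  17: 17 − 1² = 16 = 4² ⇒ 17 = 1² + 4².
  101: 101 − 1² = 100 = 10² ⇒ 101 = 1² + 10².
  Combine using the Brahmagupta–Fibonacci identity (a² + b²)(c² + d²) = (ac − bd)² + (ad + bc)² = (ac + bd)² + (ad − bc)²:
  5 · 17 = 85: from (1² + 2²)(1² + 4²), take (1·1 − 2·4, 1·4 + 2·1) = (1 − 8, 4 + 2) = (-7, 6); dropping signs (only squares matter) gives (7, 6); check 7² + 6² = 49 + 36 = 85 ✓.
  85 · 101 = 8585: from (7² + 6²)(1² + 10²), take (7·1 − 6·10, 7·10 + 6·1) = (7 − 60, 70 + 6) = (-53, 76); dropping signs (only squares matter) gives (53, 76); check 53² + 76² = 2809 + 5776 = 8585 ✓.
  Scale by k = 2: (2·53, 2·76) = (106, 152).
Step 4: Order so x ≤ y and verify: 106² + 152² = 11236 + 23104 = 34340 = n. ✓

n = 34340 = 106² + 152² (one valid representation with x ≤ y).


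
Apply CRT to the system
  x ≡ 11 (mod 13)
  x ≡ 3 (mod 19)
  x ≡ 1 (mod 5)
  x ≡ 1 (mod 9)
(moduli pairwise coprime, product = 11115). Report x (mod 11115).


Product of moduli M = 13 · 19 · 5 · 9 = 11115.
Merge one congruence at a time:
  Start: x ≡ 11 (mod 13).
  Combine with x ≡ 3 (mod 19); new modulus lcm = 247.
    Write x = 11 + 13·t and substitute into x ≡ 3 (mod 19): 13·t ≡ 3 − 11 = -8 (mod 19).
    Reduce coefficients mod 19: 13·t ≡ 11 (mod 19).
    The inverse of 13 mod 19 is 3 (since 13·3 = 39 = 2·19 + 1), so t ≡ 3·11 = 33 ≡ 14 (mod 19).
    Then x = 11 + 13·14 = 193, valid modulo lcm(13, 19) = 247: x ≡ 193 (mod 247).
  Combine with x ≡ 1 (mod 5); new modulus lcm = 1235.
    Write x = 193 + 247·t and substitute into x ≡ 1 (mod 5): 247·t ≡ 1 − 193 = -192 (mod 5).
    Reduce coefficients mod 5: 2·t ≡ 3 (mod 5).
    The inverse of 2 mod 5 is 3 (since 2·3 = 6 = 1·5 + 1), so t ≡ 3·3 = 9 ≡ 4 (mod 5).
    Then x = 193 + 247·4 = 1181, valid modulo lcm(247, 5) = 1235: x ≡ 1181 (mod 1235).
  Combine with x ≡ 1 (mod 9); new modulus lcm = 11115.
    Write x = 1181 + 1235·t and substitute into x ≡ 1 (mod 9): 1235·t ≡ 1 − 1181 = -1180 (mod 9).
    Reduce coefficients mod 9: 2·t ≡ 8 (mod 9).
    The inverse of 2 mod 9 is 5 (since 2·5 = 10 = 1·9 + 1), so t ≡ 5·8 = 40 ≡ 4 (mod 9).
    Then x = 1181 + 1235·4 = 6121, valid modulo lcm(1235, 9) = 11115: x ≡ 6121 (mod 11115).
Verify against each original: 6121 mod 13 = 11, 6121 mod 19 = 3, 6121 mod 5 = 1, 6121 mod 9 = 1.

x ≡ 6121 (mod 11115).


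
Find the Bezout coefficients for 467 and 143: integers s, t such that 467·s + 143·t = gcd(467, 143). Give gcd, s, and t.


Euclidean algorithm on (467, 143) — divide until remainder is 0:
  467 = 3 · 143 + 38
  143 = 3 · 38 + 29
  38 = 1 · 29 + 9
  29 = 3 · 9 + 2
  9 = 4 · 2 + 1
  2 = 2 · 1 + 0
gcd(467, 143) = 1.
Track Bezout coefficients alongside the remainders: start with r₀ = 467 = a·1 + b·0 (s = 1, t = 0) and r₁ = 143 = a·0 + b·1 (s = 0, t = 1); each new remainder r_{k+1} = r_{k-1} − q_k·r_k inherits s_{k+1} = s_{k-1} − q_k·s_k, t_{k+1} = t_{k-1} − q_k·t_k, so r_k = a·s_k + b·t_k at every step:
  q = 3: r = 38, s = 1 − 3·0 = 1, t = 0 − 3·1 = -3  (check: 467·1 + 143·(-3) = 38)
  q = 3: r = 29, s = 0 − 3·1 = -3, t = 1 − 3·(-3) = 10  (check: 467·(-3) + 143·10 = 29)
  q = 1: r = 9, s = 1 − 1·(-3) = 4, t = -3 − 1·10 = -13  (check: 467·4 + 143·(-13) = 9)
  q = 3: r = 2, s = -3 − 3·4 = -15, t = 10 − 3·(-13) = 49  (check: 467·(-15) + 143·49 = 2)
  q = 4: r = 1, s = 4 − 4·(-15) = 64, t = -13 − 4·49 = -209  (check: 467·64 + 143·(-209) = 1)
The row with r = 1 (the gcd) gives the Bezout coefficients s = 64, t = -209.
Result: 467 · (64) + 143 · (-209) = 1.

gcd(467, 143) = 1; s = 64, t = -209 (check: 467·64 + 143·(-209) = 1).


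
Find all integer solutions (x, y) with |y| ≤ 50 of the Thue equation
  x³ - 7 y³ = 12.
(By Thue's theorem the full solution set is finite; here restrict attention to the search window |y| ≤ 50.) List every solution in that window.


The equation is x³ - 7y³ = 12. For fixed y, x³ = 7·y³ + 12, so a solution requires the RHS to be a perfect cube.
Strategy: iterate y from -50 to 50, compute RHS = 7·y³ + 12, and check whether it is a (positive or negative) perfect cube.
Check small values of y:
  y = 0: RHS = 12 is not a perfect cube.
  y = 1: RHS = 19 is not a perfect cube.
  y = -1: RHS = 5 is not a perfect cube.
  y = 2: RHS = 68 is not a perfect cube.
  y = -2: RHS = -44 is not a perfect cube.
  y = 3: RHS = 201 is not a perfect cube.
  y = -3: RHS = -177 is not a perfect cube.
Continuing the search up to |y| = 50 finds no solutions either.
No (x, y) in the scanned range satisfies the equation.

No integer solutions with |y| ≤ 50.


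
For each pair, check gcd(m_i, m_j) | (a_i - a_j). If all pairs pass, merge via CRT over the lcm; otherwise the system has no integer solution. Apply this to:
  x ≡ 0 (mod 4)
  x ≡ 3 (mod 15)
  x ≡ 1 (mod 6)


Moduli 4, 15, 6 are not pairwise coprime, so CRT works modulo lcm(m_i) when all pairwise compatibility conditions hold.
Pairwise compatibility: gcd(m_i, m_j) must divide a_i - a_j for every pair.
Merge one congruence at a time:
  Start: x ≡ 0 (mod 4).
  Combine with x ≡ 3 (mod 15): gcd(4, 15) = 1; 3 - 0 = 3, which IS divisible by 1, so compatible.
    Write x = 0 + 4·t and substitute into x ≡ 3 (mod 15): 4·t ≡ 3 − 0 = 3 (mod 15).
    The inverse of 4 mod 15 is 4 (since 4·4 = 16 = 1·15 + 1), so t ≡ 4·3 = 12 ≡ 12 (mod 15).
    Then x = 0 + 4·12 = 48, valid modulo lcm(4, 15) = 60: x ≡ 48 (mod 60).
  Combine with x ≡ 1 (mod 6): gcd(60, 6) = 6, and 1 - 48 = -47 is NOT divisible by 6.
    ⇒ system is inconsistent (no integer solution).

No solution (the system is inconsistent).


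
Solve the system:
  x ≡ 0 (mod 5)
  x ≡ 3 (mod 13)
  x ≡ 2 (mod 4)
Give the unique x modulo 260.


Moduli 5, 13, 4 are pairwise coprime; by CRT there is a unique solution modulo M = 5 · 13 · 4 = 260.
Solve pairwise, accumulating the modulus:
  Start with x ≡ 0 (mod 5).
  Combine with x ≡ 3 (mod 13): since gcd(5, 13) = 1, we get a unique residue mod 65.
    Write x = 0 + 5·t and substitute into x ≡ 3 (mod 13): 5·t ≡ 3 − 0 = 3 (mod 13).
    The inverse of 5 mod 13 is 8 (since 5·8 = 40 = 3·13 + 1), so t ≡ 8·3 = 24 ≡ 11 (mod 13).
    Then x = 0 + 5·11 = 55, valid modulo lcm(5, 13) = 65: x ≡ 55 (mod 65).
  Combine with x ≡ 2 (mod 4): since gcd(65, 4) = 1, we get a unique residue mod 260.
    Write x = 55 + 65·t and substitute into x ≡ 2 (mod 4): 65·t ≡ 2 − 55 = -53 (mod 4).
    Reduce coefficients mod 4: 1·t ≡ 3 (mod 4).
    So t ≡ 3 (mod 4).
    Then x = 55 + 65·3 = 250, valid modulo lcm(65, 4) = 260: x ≡ 250 (mod 260).
Verify: 250 mod 5 = 0 ✓, 250 mod 13 = 3 ✓, 250 mod 4 = 2 ✓.

x ≡ 250 (mod 260).


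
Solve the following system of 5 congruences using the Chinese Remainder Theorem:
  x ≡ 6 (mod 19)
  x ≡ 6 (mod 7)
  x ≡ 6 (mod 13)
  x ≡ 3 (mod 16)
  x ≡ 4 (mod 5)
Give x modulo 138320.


Product of moduli M = 19 · 7 · 13 · 16 · 5 = 138320.
Merge one congruence at a time:
  Start: x ≡ 6 (mod 19).
  Combine with x ≡ 6 (mod 7); new modulus lcm = 133.
    Write x = 6 + 19·t and substitute into x ≡ 6 (mod 7): 19·t ≡ 6 − 6 = 0 (mod 7).
    Reduce coefficients mod 7: 5·t ≡ 0 (mod 7).
    The inverse of 5 mod 7 is 3 (since 5·3 = 15 = 2·7 + 1), so t ≡ 3·0 = 0 ≡ 0 (mod 7).
    Then x = 6 + 19·0 = 6, valid modulo lcm(19, 7) = 133: x ≡ 6 (mod 133).
  Combine with x ≡ 6 (mod 13); new modulus lcm = 1729.
    Write x = 6 + 133·t and substitute into x ≡ 6 (mod 13): 133·t ≡ 6 − 6 = 0 (mod 13).
    Reduce coefficients mod 13: 3·t ≡ 0 (mod 13).
    The inverse of 3 mod 13 is 9 (since 3·9 = 27 = 2·13 + 1), so t ≡ 9·0 = 0 ≡ 0 (mod 13).
    Then x = 6 + 133·0 = 6, valid modulo lcm(133, 13) = 1729: x ≡ 6 (mod 1729).
  Combine with x ≡ 3 (mod 16); new modulus lcm = 27664.
    Write x = 6 + 1729·t and substitute into x ≡ 3 (mod 16): 1729·t ≡ 3 − 6 = -3 (mod 16).
    Reduce coefficients mod 16: 1·t ≡ 13 (mod 16).
    So t ≡ 13 (mod 16).
    Then x = 6 + 1729·13 = 22483, valid modulo lcm(1729, 16) = 27664: x ≡ 22483 (mod 27664).
  Combine with x ≡ 4 (mod 5); new modulus lcm = 138320.
    Write x = 22483 + 27664·t and substitute into x ≡ 4 (mod 5): 27664·t ≡ 4 − 22483 = -22479 (mod 5).
    Reduce coefficients mod 5: 4·t ≡ 1 (mod 5).
    The inverse of 4 mod 5 is 4 (since 4·4 = 16 = 3·5 + 1), so t ≡ 4·1 = 4 ≡ 4 (mod 5).
    Then x = 22483 + 27664·4 = 133139, valid modulo lcm(27664, 5) = 138320: x ≡ 133139 (mod 138320).
Verify against each original: 133139 mod 19 = 6, 133139 mod 7 = 6, 133139 mod 13 = 6, 133139 mod 16 = 3, 133139 mod 5 = 4.

x ≡ 133139 (mod 138320).


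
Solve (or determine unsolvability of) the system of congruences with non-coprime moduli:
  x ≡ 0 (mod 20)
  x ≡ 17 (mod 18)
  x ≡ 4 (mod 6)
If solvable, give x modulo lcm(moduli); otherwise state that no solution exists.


Moduli 20, 18, 6 are not pairwise coprime, so CRT works modulo lcm(m_i) when all pairwise compatibility conditions hold.
Pairwise compatibility: gcd(m_i, m_j) must divide a_i - a_j for every pair.
Merge one congruence at a time:
  Start: x ≡ 0 (mod 20).
  Combine with x ≡ 17 (mod 18): gcd(20, 18) = 2, and 17 - 0 = 17 is NOT divisible by 2.
    ⇒ system is inconsistent (no integer solution).

No solution (the system is inconsistent).


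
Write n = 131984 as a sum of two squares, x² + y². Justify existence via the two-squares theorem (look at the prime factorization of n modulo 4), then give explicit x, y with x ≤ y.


Step 1: Factor n = 131984 = 2^4 · 73 · 113.
Step 2: Check the mod-4 condition on each prime factor: 2 = 2 (special); 73 ≡ 1 (mod 4), exponent 1; 113 ≡ 1 (mod 4), exponent 1.
All primes ≡ 3 (mod 4) appear to even exponent (or don't appear), so by the two-squares theorem n IS expressible as a sum of two squares.
Step 3: Build a representation. Group n = k² · m with k = 4 and m = 73 · 113 = 8249 (a product of primes ≡ 1 (mod 4)); a representation of m scales to one of n via (k·x)² + (k·y)² = k²(x² + y²). Each prime p ≡ 1 (mod 4) is itself a sum of two squares; find a² by testing p − a² for a perfect square:
  73: 73 − 1² = 72, 73 − 2² = 69, 73 − 3² = 64 = 8² ⇒ 73 = 3² + 8².
  113: 113 − 1² = 112, 113 − 2² = 109, 113 − 3² = 104, 113 − 4² = 97, 113 − 5² = 88, 113 − 6² = 77, 113 − 7² = 64 = 8² ⇒ 113 = 7² + 8².
  Combine using the Brahmagupta–Fibonacci identity (a² + b²)(c² + d²) = (ac − bd)² + (ad + bc)² = (ac + bd)² + (ad − bc)²:
  73 · 113 = 8249: from (3² + 8²)(7² + 8²), take (3·7 − 8·8, 3·8 + 8·7) = (21 − 64, 24 + 56) = (-43, 80); dropping signs (only squares matter) gives (43, 80); check 43² + 80² = 1849 + 6400 = 8249 ✓.
  Scale by k = 4: (4·43, 4·80) = (172, 320).
Step 4: Order so x ≤ y and verify: 172² + 320² = 29584 + 102400 = 131984 = n. ✓

n = 131984 = 172² + 320² (one valid representation with x ≤ y).


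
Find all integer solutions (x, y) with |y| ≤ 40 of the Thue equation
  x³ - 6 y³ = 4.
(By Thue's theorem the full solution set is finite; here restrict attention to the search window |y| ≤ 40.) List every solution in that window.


The equation is x³ - 6y³ = 4. For fixed y, x³ = 6·y³ + 4, so a solution requires the RHS to be a perfect cube.
Strategy: iterate y from -40 to 40, compute RHS = 6·y³ + 4, and check whether it is a (positive or negative) perfect cube.
Check small values of y:
  y = 0: RHS = 4 is not a perfect cube.
  y = 1: RHS = 10 is not a perfect cube.
  y = -1: RHS = -2 is not a perfect cube.
  y = 2: RHS = 52 is not a perfect cube.
  y = -2: RHS = -44 is not a perfect cube.
  y = 3: RHS = 166 is not a perfect cube.
  y = -3: RHS = -158 is not a perfect cube.
Continuing the search up to |y| = 40 finds no solutions either.
No (x, y) in the scanned range satisfies the equation.

No integer solutions with |y| ≤ 40.


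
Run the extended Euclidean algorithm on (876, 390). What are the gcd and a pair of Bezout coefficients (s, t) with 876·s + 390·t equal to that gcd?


Euclidean algorithm on (876, 390) — divide until remainder is 0:
  876 = 2 · 390 + 96
  390 = 4 · 96 + 6
  96 = 16 · 6 + 0
gcd(876, 390) = 6.
Track Bezout coefficients alongside the remainders: start with r₀ = 876 = a·1 + b·0 (s = 1, t = 0) and r₁ = 390 = a·0 + b·1 (s = 0, t = 1); each new remainder r_{k+1} = r_{k-1} − q_k·r_k inherits s_{k+1} = s_{k-1} − q_k·s_k, t_{k+1} = t_{k-1} − q_k·t_k, so r_k = a·s_k + b·t_k at every step:
  q = 2: r = 96, s = 1 − 2·0 = 1, t = 0 − 2·1 = -2  (check: 876·1 + 390·(-2) = 96)
  q = 4: r = 6, s = 0 − 4·1 = -4, t = 1 − 4·(-2) = 9  (check: 876·(-4) + 390·9 = 6)
The row with r = 6 (the gcd) gives the Bezout coefficients s = -4, t = 9.
Result: 876 · (-4) + 390 · (9) = 6.

gcd(876, 390) = 6; s = -4, t = 9 (check: 876·(-4) + 390·9 = 6).


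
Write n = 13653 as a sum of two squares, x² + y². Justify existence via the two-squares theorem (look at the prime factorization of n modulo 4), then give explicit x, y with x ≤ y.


Step 1: Factor n = 13653 = 3^2 · 37 · 41.
Step 2: Check the mod-4 condition on each prime factor: 3 ≡ 3 (mod 4), exponent 2 (must be even); 37 ≡ 1 (mod 4), exponent 1; 41 ≡ 1 (mod 4), exponent 1.
All primes ≡ 3 (mod 4) appear to even exponent (or don't appear), so by the two-squares theorem n IS expressible as a sum of two squares.
Step 3: Build a representation. Group n = k² · m with k = 3 and m = 37 · 41 = 1517 (a product of primes ≡ 1 (mod 4)); a representation of m scales to one of n via (k·x)² + (k·y)² = k²(x² + y²). Each prime p ≡ 1 (mod 4) is itself a sum of two squares; find a² by testing p − a² for a perfect square:
  37: 37 − 1² = 36 = 6² ⇒ 37 = 1² + 6².
  41: 41 − 1² = 40, 41 − 2² = 37, 41 − 3² = 32, 41 − 4² = 25 = 5² ⇒ 41 = 4² + 5².
  Combine using the Brahmagupta–Fibonacci identity (a² + b²)(c² + d²) = (ac − bd)² + (ad + bc)² = (ac + bd)² + (ad − bc)²:
  37 · 41 = 1517: from (1² + 6²)(4² + 5²), take (1·4 − 6·5, 1·5 + 6·4) = (4 − 30, 5 + 24) = (-26, 29); dropping signs (only squares matter) gives (26, 29); check 26² + 29² = 676 + 841 = 1517 ✓.
  Scale by k = 3: (3·26, 3·29) = (78, 87).
Step 4: Order so x ≤ y and verify: 78² + 87² = 6084 + 7569 = 13653 = n. ✓

n = 13653 = 78² + 87² (one valid representation with x ≤ y).


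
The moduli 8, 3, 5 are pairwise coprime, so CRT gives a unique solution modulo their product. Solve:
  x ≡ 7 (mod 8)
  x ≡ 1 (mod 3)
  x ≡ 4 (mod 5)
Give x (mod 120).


Moduli 8, 3, 5 are pairwise coprime; by CRT there is a unique solution modulo M = 8 · 3 · 5 = 120.
Solve pairwise, accumulating the modulus:
  Start with x ≡ 7 (mod 8).
  Combine with x ≡ 1 (mod 3): since gcd(8, 3) = 1, we get a unique residue mod 24.
    Write x = 7 + 8·t and substitute into x ≡ 1 (mod 3): 8·t ≡ 1 − 7 = -6 (mod 3).
    Reduce coefficients mod 3: 2·t ≡ 0 (mod 3).
    The inverse of 2 mod 3 is 2 (since 2·2 = 4 = 1·3 + 1), so t ≡ 2·0 = 0 ≡ 0 (mod 3).
    Then x = 7 + 8·0 = 7, valid modulo lcm(8, 3) = 24: x ≡ 7 (mod 24).
  Combine with x ≡ 4 (mod 5): since gcd(24, 5) = 1, we get a unique residue mod 120.
    Write x = 7 + 24·t and substitute into x ≡ 4 (mod 5): 24·t ≡ 4 − 7 = -3 (mod 5).
    Reduce coefficients mod 5: 4·t ≡ 2 (mod 5).
    The inverse of 4 mod 5 is 4 (since 4·4 = 16 = 3·5 + 1), so t ≡ 4·2 = 8 ≡ 3 (mod 5).
    Then x = 7 + 24·3 = 79, valid modulo lcm(24, 5) = 120: x ≡ 79 (mod 120).
Verify: 79 mod 8 = 7 ✓, 79 mod 3 = 1 ✓, 79 mod 5 = 4 ✓.

x ≡ 79 (mod 120).


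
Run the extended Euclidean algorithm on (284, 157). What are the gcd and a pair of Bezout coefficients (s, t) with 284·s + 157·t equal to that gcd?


Euclidean algorithm on (284, 157) — divide until remainder is 0:
  284 = 1 · 157 + 127
  157 = 1 · 127 + 30
  127 = 4 · 30 + 7
  30 = 4 · 7 + 2
  7 = 3 · 2 + 1
  2 = 2 · 1 + 0
gcd(284, 157) = 1.
Track Bezout coefficients alongside the remainders: start with r₀ = 284 = a·1 + b·0 (s = 1, t = 0) and r₁ = 157 = a·0 + b·1 (s = 0, t = 1); each new remainder r_{k+1} = r_{k-1} − q_k·r_k inherits s_{k+1} = s_{k-1} − q_k·s_k, t_{k+1} = t_{k-1} − q_k·t_k, so r_k = a·s_k + b·t_k at every step:
  q = 1: r = 127, s = 1 − 1·0 = 1, t = 0 − 1·1 = -1  (check: 284·1 + 157·(-1) = 127)
  q = 1: r = 30, s = 0 − 1·1 = -1, t = 1 − 1·(-1) = 2  (check: 284·(-1) + 157·2 = 30)
  q = 4: r = 7, s = 1 − 4·(-1) = 5, t = -1 − 4·2 = -9  (check: 284·5 + 157·(-9) = 7)
  q = 4: r = 2, s = -1 − 4·5 = -21, t = 2 − 4·(-9) = 38  (check: 284·(-21) + 157·38 = 2)
  q = 3: r = 1, s = 5 − 3·(-21) = 68, t = -9 − 3·38 = -123  (check: 284·68 + 157·(-123) = 1)
The row with r = 1 (the gcd) gives the Bezout coefficients s = 68, t = -123.
Result: 284 · (68) + 157 · (-123) = 1.

gcd(284, 157) = 1; s = 68, t = -123 (check: 284·68 + 157·(-123) = 1).


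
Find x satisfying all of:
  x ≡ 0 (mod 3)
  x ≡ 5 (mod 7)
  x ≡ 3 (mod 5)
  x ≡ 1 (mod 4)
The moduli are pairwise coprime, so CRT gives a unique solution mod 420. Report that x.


Product of moduli M = 3 · 7 · 5 · 4 = 420.
Merge one congruence at a time:
  Start: x ≡ 0 (mod 3).
  Combine with x ≡ 5 (mod 7); new modulus lcm = 21.
    Write x = 0 + 3·t and substitute into x ≡ 5 (mod 7): 3·t ≡ 5 − 0 = 5 (mod 7).
    The inverse of 3 mod 7 is 5 (since 3·5 = 15 = 2·7 + 1), so t ≡ 5·5 = 25 ≡ 4 (mod 7).
    Then x = 0 + 3·4 = 12, valid modulo lcm(3, 7) = 21: x ≡ 12 (mod 21).
  Combine with x ≡ 3 (mod 5); new modulus lcm = 105.
    Write x = 12 + 21·t and substitute into x ≡ 3 (mod 5): 21·t ≡ 3 − 12 = -9 (mod 5).
    Reduce coefficients mod 5: 1·t ≡ 1 (mod 5).
    So t ≡ 1 (mod 5).
    Then x = 12 + 21·1 = 33, valid modulo lcm(21, 5) = 105: x ≡ 33 (mod 105).
  Combine with x ≡ 1 (mod 4); new modulus lcm = 420.
    Write x = 33 + 105·t and substitute into x ≡ 1 (mod 4): 105·t ≡ 1 − 33 = -32 (mod 4).
    Reduce coefficients mod 4: 1·t ≡ 0 (mod 4).
    So t ≡ 0 (mod 4).
    Then x = 33 + 105·0 = 33, valid modulo lcm(105, 4) = 420: x ≡ 33 (mod 420).
Verify against each original: 33 mod 3 = 0, 33 mod 7 = 5, 33 mod 5 = 3, 33 mod 4 = 1.

x ≡ 33 (mod 420).


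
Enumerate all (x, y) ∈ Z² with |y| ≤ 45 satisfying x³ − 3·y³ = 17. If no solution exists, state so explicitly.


The equation is x³ - 3y³ = 17. For fixed y, x³ = 3·y³ + 17, so a solution requires the RHS to be a perfect cube.
Strategy: iterate y from -45 to 45, compute RHS = 3·y³ + 17, and check whether it is a (positive or negative) perfect cube.
Check small values of y:
  y = 0: RHS = 17 is not a perfect cube.
  y = 1: RHS = 20 is not a perfect cube.
  y = -1: RHS = 14 is not a perfect cube.
  y = 2: RHS = 41 is not a perfect cube.
  y = -2: RHS = -7 is not a perfect cube.
  y = 3: RHS = 98 is not a perfect cube.
  y = -3: RHS = -64 = (-4)³ ⇒ x = -4 works.
Continuing the search up to |y| = 45 finds no further solutions beyond those listed.
Collected solutions: (-4, -3).

Solutions (with |y| ≤ 45): (-4, -3).


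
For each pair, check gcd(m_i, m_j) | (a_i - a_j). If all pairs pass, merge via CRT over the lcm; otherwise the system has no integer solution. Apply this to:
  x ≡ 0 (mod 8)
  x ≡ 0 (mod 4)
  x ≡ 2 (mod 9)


Moduli 8, 4, 9 are not pairwise coprime, so CRT works modulo lcm(m_i) when all pairwise compatibility conditions hold.
Pairwise compatibility: gcd(m_i, m_j) must divide a_i - a_j for every pair.
Merge one congruence at a time:
  Start: x ≡ 0 (mod 8).
  Combine with x ≡ 0 (mod 4): gcd(8, 4) = 4; 0 - 0 = 0, which IS divisible by 4, so compatible.
    Write x = 0 + 8·t and substitute into x ≡ 0 (mod 4): 8·t ≡ 0 − 0 = 0 (mod 4).
    Divide the congruence (and modulus) by g = 4: 2·t ≡ 0 (mod 1).
    Modulo 1 every t works; take t = 0.
    Then x = 0 + 8·0 = 0, valid modulo lcm(8, 4) = 8: x ≡ 0 (mod 8).
  Combine with x ≡ 2 (mod 9): gcd(8, 9) = 1; 2 - 0 = 2, which IS divisible by 1, so compatible.
    Write x = 0 + 8·t and substitute into x ≡ 2 (mod 9): 8·t ≡ 2 − 0 = 2 (mod 9).
    The inverse of 8 mod 9 is 8 (since 8·8 = 64 = 7·9 + 1), so t ≡ 8·2 = 16 ≡ 7 (mod 9).
    Then x = 0 + 8·7 = 56, valid modulo lcm(8, 9) = 72: x ≡ 56 (mod 72).
Verify: 56 mod 8 = 0, 56 mod 4 = 0, 56 mod 9 = 2.

x ≡ 56 (mod 72).


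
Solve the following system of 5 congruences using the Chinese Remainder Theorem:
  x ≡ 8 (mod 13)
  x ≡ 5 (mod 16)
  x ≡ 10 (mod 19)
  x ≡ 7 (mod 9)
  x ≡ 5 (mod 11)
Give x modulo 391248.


Product of moduli M = 13 · 16 · 19 · 9 · 11 = 391248.
Merge one congruence at a time:
  Start: x ≡ 8 (mod 13).
  Combine with x ≡ 5 (mod 16); new modulus lcm = 208.
    Write x = 8 + 13·t and substitute into x ≡ 5 (mod 16): 13·t ≡ 5 − 8 = -3 (mod 16).
    Reduce coefficients mod 16: 13·t ≡ 13 (mod 16).
    The inverse of 13 mod 16 is 5 (since 13·5 = 65 = 4·16 + 1), so t ≡ 5·13 = 65 ≡ 1 (mod 16).
    Then x = 8 + 13·1 = 21, valid modulo lcm(13, 16) = 208: x ≡ 21 (mod 208).
  Combine with x ≡ 10 (mod 19); new modulus lcm = 3952.
    Write x = 21 + 208·t and substitute into x ≡ 10 (mod 19): 208·t ≡ 10 − 21 = -11 (mod 19).
    Reduce coefficients mod 19: 18·t ≡ 8 (mod 19).
    The inverse of 18 mod 19 is 18 (since 18·18 = 324 = 17·19 + 1), so t ≡ 18·8 = 144 ≡ 11 (mod 19).
    Then x = 21 + 208·11 = 2309, valid modulo lcm(208, 19) = 3952: x ≡ 2309 (mod 3952).
  Combine with x ≡ 7 (mod 9); new modulus lcm = 35568.
    Write x = 2309 + 3952·t and substitute into x ≡ 7 (mod 9): 3952·t ≡ 7 − 2309 = -2302 (mod 9).
    Reduce coefficients mod 9: 1·t ≡ 2 (mod 9).
    So t ≡ 2 (mod 9).
    Then x = 2309 + 3952·2 = 10213, valid modulo lcm(3952, 9) = 35568: x ≡ 10213 (mod 35568).
  Combine with x ≡ 5 (mod 11); new modulus lcm = 391248.
    Write x = 10213 + 35568·t and substitute into x ≡ 5 (mod 11): 35568·t ≡ 5 − 10213 = -10208 (mod 11).
    Reduce coefficients mod 11: 5·t ≡ 0 (mod 11).
    The inverse of 5 mod 11 is 9 (since 5·9 = 45 = 4·11 + 1), so t ≡ 9·0 = 0 ≡ 0 (mod 11).
    Then x = 10213 + 35568·0 = 10213, valid modulo lcm(35568, 11) = 391248: x ≡ 10213 (mod 391248).
Verify against each original: 10213 mod 13 = 8, 10213 mod 16 = 5, 10213 mod 19 = 10, 10213 mod 9 = 7, 10213 mod 11 = 5.

x ≡ 10213 (mod 391248).


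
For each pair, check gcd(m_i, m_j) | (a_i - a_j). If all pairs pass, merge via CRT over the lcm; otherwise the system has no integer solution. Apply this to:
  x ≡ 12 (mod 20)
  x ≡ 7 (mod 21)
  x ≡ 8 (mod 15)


Moduli 20, 21, 15 are not pairwise coprime, so CRT works modulo lcm(m_i) when all pairwise compatibility conditions hold.
Pairwise compatibility: gcd(m_i, m_j) must divide a_i - a_j for every pair.
Merge one congruence at a time:
  Start: x ≡ 12 (mod 20).
  Combine with x ≡ 7 (mod 21): gcd(20, 21) = 1; 7 - 12 = -5, which IS divisible by 1, so compatible.
    Write x = 12 + 20·t and substitute into x ≡ 7 (mod 21): 20·t ≡ 7 − 12 = -5 (mod 21).
    Reduce coefficients mod 21: 20·t ≡ 16 (mod 21).
    The inverse of 20 mod 21 is 20 (since 20·20 = 400 = 19·21 + 1), so t ≡ 20·16 = 320 ≡ 5 (mod 21).
    Then x = 12 + 20·5 = 112, valid modulo lcm(20, 21) = 420: x ≡ 112 (mod 420).
  Combine with x ≡ 8 (mod 15): gcd(420, 15) = 15, and 8 - 112 = -104 is NOT divisible by 15.
    ⇒ system is inconsistent (no integer solution).

No solution (the system is inconsistent).


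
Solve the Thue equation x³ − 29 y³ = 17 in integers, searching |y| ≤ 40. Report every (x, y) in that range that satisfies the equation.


The equation is x³ - 29y³ = 17. For fixed y, x³ = 29·y³ + 17, so a solution requires the RHS to be a perfect cube.
Strategy: iterate y from -40 to 40, compute RHS = 29·y³ + 17, and check whether it is a (positive or negative) perfect cube.
Check small values of y:
  y = 0: RHS = 17 is not a perfect cube.
  y = 1: RHS = 46 is not a perfect cube.
  y = -1: RHS = -12 is not a perfect cube.
  y = 2: RHS = 249 is not a perfect cube.
  y = -2: RHS = -215 is not a perfect cube.
  y = 3: RHS = 800 is not a perfect cube.
  y = -3: RHS = -766 is not a perfect cube.
Continuing the search up to |y| = 40 finds no solutions either.
No (x, y) in the scanned range satisfies the equation.

No integer solutions with |y| ≤ 40.


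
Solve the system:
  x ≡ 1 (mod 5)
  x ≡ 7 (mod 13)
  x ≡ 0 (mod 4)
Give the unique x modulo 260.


Moduli 5, 13, 4 are pairwise coprime; by CRT there is a unique solution modulo M = 5 · 13 · 4 = 260.
Solve pairwise, accumulating the modulus:
  Start with x ≡ 1 (mod 5).
  Combine with x ≡ 7 (mod 13): since gcd(5, 13) = 1, we get a unique residue mod 65.
    Write x = 1 + 5·t and substitute into x ≡ 7 (mod 13): 5·t ≡ 7 − 1 = 6 (mod 13).
    The inverse of 5 mod 13 is 8 (since 5·8 = 40 = 3·13 + 1), so t ≡ 8·6 = 48 ≡ 9 (mod 13).
    Then x = 1 + 5·9 = 46, valid modulo lcm(5, 13) = 65: x ≡ 46 (mod 65).
  Combine with x ≡ 0 (mod 4): since gcd(65, 4) = 1, we get a unique residue mod 260.
    Write x = 46 + 65·t and substitute into x ≡ 0 (mod 4): 65·t ≡ 0 − 46 = -46 (mod 4).
    Reduce coefficients mod 4: 1·t ≡ 2 (mod 4).
    So t ≡ 2 (mod 4).
    Then x = 46 + 65·2 = 176, valid modulo lcm(65, 4) = 260: x ≡ 176 (mod 260).
Verify: 176 mod 5 = 1 ✓, 176 mod 13 = 7 ✓, 176 mod 4 = 0 ✓.

x ≡ 176 (mod 260).


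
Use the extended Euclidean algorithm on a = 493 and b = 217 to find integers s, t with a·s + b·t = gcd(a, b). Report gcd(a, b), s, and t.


Euclidean algorithm on (493, 217) — divide until remainder is 0:
  493 = 2 · 217 + 59
  217 = 3 · 59 + 40
  59 = 1 · 40 + 19
  40 = 2 · 19 + 2
  19 = 9 · 2 + 1
  2 = 2 · 1 + 0
gcd(493, 217) = 1.
Track Bezout coefficients alongside the remainders: start with r₀ = 493 = a·1 + b·0 (s = 1, t = 0) and r₁ = 217 = a·0 + b·1 (s = 0, t = 1); each new remainder r_{k+1} = r_{k-1} − q_k·r_k inherits s_{k+1} = s_{k-1} − q_k·s_k, t_{k+1} = t_{k-1} − q_k·t_k, so r_k = a·s_k + b·t_k at every step:
  q = 2: r = 59, s = 1 − 2·0 = 1, t = 0 − 2·1 = -2  (check: 493·1 + 217·(-2) = 59)
  q = 3: r = 40, s = 0 − 3·1 = -3, t = 1 − 3·(-2) = 7  (check: 493·(-3) + 217·7 = 40)
  q = 1: r = 19, s = 1 − 1·(-3) = 4, t = -2 − 1·7 = -9  (check: 493·4 + 217·(-9) = 19)
  q = 2: r = 2, s = -3 − 2·4 = -11, t = 7 − 2·(-9) = 25  (check: 493·(-11) + 217·25 = 2)
  q = 9: r = 1, s = 4 − 9·(-11) = 103, t = -9 − 9·25 = -234  (check: 493·103 + 217·(-234) = 1)
The row with r = 1 (the gcd) gives the Bezout coefficients s = 103, t = -234.
Result: 493 · (103) + 217 · (-234) = 1.

gcd(493, 217) = 1; s = 103, t = -234 (check: 493·103 + 217·(-234) = 1).


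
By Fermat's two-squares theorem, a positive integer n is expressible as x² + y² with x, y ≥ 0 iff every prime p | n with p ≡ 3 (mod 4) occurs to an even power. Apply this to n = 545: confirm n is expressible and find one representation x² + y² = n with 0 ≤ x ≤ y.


Step 1: Factor n = 545 = 5 · 109.
Step 2: Check the mod-4 condition on each prime factor: 5 ≡ 1 (mod 4), exponent 1; 109 ≡ 1 (mod 4), exponent 1.
All primes ≡ 3 (mod 4) appear to even exponent (or don't appear), so by the two-squares theorem n IS expressible as a sum of two squares.
Step 3: Build a representation. Here n = 5 · 109 is a product of primes ≡ 1 (mod 4). Each prime p ≡ 1 (mod 4) is itself a sum of two squares; find a² by testing p − a² for a perfect square:
  5: 5 − 1² = 4 = 2² ⇒ 5 = 1² + 2².
  109: 109 − 1² = 108, 109 − 2² = 105, 109 − 3² = 100 = 10² ⇒ 109 = 3² + 10².
  Combine using the Brahmagupta–Fibonacci identity (a² + b²)(c² + d²) = (ac − bd)² + (ad + bc)² = (ac + bd)² + (ad − bc)²:
  5 · 109 = 545: from (1² + 2²)(3² + 10²), take (1·3 − 2·10, 1·10 + 2·3) = (3 − 20, 10 + 6) = (-17, 16); dropping signs (only squares matter) gives (17, 16); check 17² + 16² = 289 + 256 = 545 ✓.
Step 4: Order so x ≤ y and verify: 16² + 17² = 256 + 289 = 545 = n. ✓

n = 545 = 16² + 17² (one valid representation with x ≤ y).


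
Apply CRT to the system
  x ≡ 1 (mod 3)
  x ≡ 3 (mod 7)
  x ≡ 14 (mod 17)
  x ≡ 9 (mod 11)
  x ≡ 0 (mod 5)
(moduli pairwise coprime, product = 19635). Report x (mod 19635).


Product of moduli M = 3 · 7 · 17 · 11 · 5 = 19635.
Merge one congruence at a time:
  Start: x ≡ 1 (mod 3).
  Combine with x ≡ 3 (mod 7); new modulus lcm = 21.
    Write x = 1 + 3·t and substitute into x ≡ 3 (mod 7): 3·t ≡ 3 − 1 = 2 (mod 7).
    The inverse of 3 mod 7 is 5 (since 3·5 = 15 = 2·7 + 1), so t ≡ 5·2 = 10 ≡ 3 (mod 7).
    Then x = 1 + 3·3 = 10, valid modulo lcm(3, 7) = 21: x ≡ 10 (mod 21).
  Combine with x ≡ 14 (mod 17); new modulus lcm = 357.
    Write x = 10 + 21·t and substitute into x ≡ 14 (mod 17): 21·t ≡ 14 − 10 = 4 (mod 17).
    Reduce coefficients mod 17: 4·t ≡ 4 (mod 17).
    The inverse of 4 mod 17 is 13 (since 4·13 = 52 = 3·17 + 1), so t ≡ 13·4 = 52 ≡ 1 (mod 17).
    Then x = 10 + 21·1 = 31, valid modulo lcm(21, 17) = 357: x ≡ 31 (mod 357).
  Combine with x ≡ 9 (mod 11); new modulus lcm = 3927.
    Write x = 31 + 357·t and substitute into x ≡ 9 (mod 11): 357·t ≡ 9 − 31 = -22 (mod 11).
    Reduce coefficients mod 11: 5·t ≡ 0 (mod 11).
    The inverse of 5 mod 11 is 9 (since 5·9 = 45 = 4·11 + 1), so t ≡ 9·0 = 0 ≡ 0 (mod 11).
    Then x = 31 + 357·0 = 31, valid modulo lcm(357, 11) = 3927: x ≡ 31 (mod 3927).
  Combine with x ≡ 0 (mod 5); new modulus lcm = 19635.
    Write x = 31 + 3927·t and substitute into x ≡ 0 (mod 5): 3927·t ≡ 0 − 31 = -31 (mod 5).
    Reduce coefficients mod 5: 2·t ≡ 4 (mod 5).
    The inverse of 2 mod 5 is 3 (since 2·3 = 6 = 1·5 + 1), so t ≡ 3·4 = 12 ≡ 2 (mod 5).
    Then x = 31 + 3927·2 = 7885, valid modulo lcm(3927, 5) = 19635: x ≡ 7885 (mod 19635).
Verify against each original: 7885 mod 3 = 1, 7885 mod 7 = 3, 7885 mod 17 = 14, 7885 mod 11 = 9, 7885 mod 5 = 0.

x ≡ 7885 (mod 19635).


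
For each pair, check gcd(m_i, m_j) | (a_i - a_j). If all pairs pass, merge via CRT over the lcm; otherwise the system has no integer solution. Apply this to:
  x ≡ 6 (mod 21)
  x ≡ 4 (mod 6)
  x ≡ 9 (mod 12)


Moduli 21, 6, 12 are not pairwise coprime, so CRT works modulo lcm(m_i) when all pairwise compatibility conditions hold.
Pairwise compatibility: gcd(m_i, m_j) must divide a_i - a_j for every pair.
Merge one congruence at a time:
  Start: x ≡ 6 (mod 21).
  Combine with x ≡ 4 (mod 6): gcd(21, 6) = 3, and 4 - 6 = -2 is NOT divisible by 3.
    ⇒ system is inconsistent (no integer solution).

No solution (the system is inconsistent).


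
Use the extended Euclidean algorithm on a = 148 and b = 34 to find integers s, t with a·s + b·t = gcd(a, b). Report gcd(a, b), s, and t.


Euclidean algorithm on (148, 34) — divide until remainder is 0:
  148 = 4 · 34 + 12
  34 = 2 · 12 + 10
  12 = 1 · 10 + 2
  10 = 5 · 2 + 0
gcd(148, 34) = 2.
Track Bezout coefficients alongside the remainders: start with r₀ = 148 = a·1 + b·0 (s = 1, t = 0) and r₁ = 34 = a·0 + b·1 (s = 0, t = 1); each new remainder r_{k+1} = r_{k-1} − q_k·r_k inherits s_{k+1} = s_{k-1} − q_k·s_k, t_{k+1} = t_{k-1} − q_k·t_k, so r_k = a·s_k + b·t_k at every step:
  q = 4: r = 12, s = 1 − 4·0 = 1, t = 0 − 4·1 = -4  (check: 148·1 + 34·(-4) = 12)
  q = 2: r = 10, s = 0 − 2·1 = -2, t = 1 − 2·(-4) = 9  (check: 148·(-2) + 34·9 = 10)
  q = 1: r = 2, s = 1 − 1·(-2) = 3, t = -4 − 1·9 = -13  (check: 148·3 + 34·(-13) = 2)
The row with r = 2 (the gcd) gives the Bezout coefficients s = 3, t = -13.
Result: 148 · (3) + 34 · (-13) = 2.

gcd(148, 34) = 2; s = 3, t = -13 (check: 148·3 + 34·(-13) = 2).


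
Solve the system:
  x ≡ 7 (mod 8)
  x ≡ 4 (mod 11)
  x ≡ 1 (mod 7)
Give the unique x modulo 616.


Moduli 8, 11, 7 are pairwise coprime; by CRT there is a unique solution modulo M = 8 · 11 · 7 = 616.
Solve pairwise, accumulating the modulus:
  Start with x ≡ 7 (mod 8).
  Combine with x ≡ 4 (mod 11): since gcd(8, 11) = 1, we get a unique residue mod 88.
    Write x = 7 + 8·t and substitute into x ≡ 4 (mod 11): 8·t ≡ 4 − 7 = -3 (mod 11).
    Reduce coefficients mod 11: 8·t ≡ 8 (mod 11).
    The inverse of 8 mod 11 is 7 (since 8·7 = 56 = 5·11 + 1), so t ≡ 7·8 = 56 ≡ 1 (mod 11).
    Then x = 7 + 8·1 = 15, valid modulo lcm(8, 11) = 88: x ≡ 15 (mod 88).
  Combine with x ≡ 1 (mod 7): since gcd(88, 7) = 1, we get a unique residue mod 616.
    Write x = 15 + 88·t and substitute into x ≡ 1 (mod 7): 88·t ≡ 1 − 15 = -14 (mod 7).
    Reduce coefficients mod 7: 4·t ≡ 0 (mod 7).
    The inverse of 4 mod 7 is 2 (since 4·2 = 8 = 1·7 + 1), so t ≡ 2·0 = 0 ≡ 0 (mod 7).
    Then x = 15 + 88·0 = 15, valid modulo lcm(88, 7) = 616: x ≡ 15 (mod 616).
Verify: 15 mod 8 = 7 ✓, 15 mod 11 = 4 ✓, 15 mod 7 = 1 ✓.

x ≡ 15 (mod 616).
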